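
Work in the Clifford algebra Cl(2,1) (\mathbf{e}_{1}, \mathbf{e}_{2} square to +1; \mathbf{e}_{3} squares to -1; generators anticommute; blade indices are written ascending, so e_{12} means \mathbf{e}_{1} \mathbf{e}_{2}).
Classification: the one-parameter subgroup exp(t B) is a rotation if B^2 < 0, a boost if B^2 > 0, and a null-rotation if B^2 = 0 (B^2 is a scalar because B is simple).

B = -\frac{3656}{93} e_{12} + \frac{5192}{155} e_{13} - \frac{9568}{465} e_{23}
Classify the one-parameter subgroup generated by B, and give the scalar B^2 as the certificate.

B^2 term by term: the squares give (-\frac{3656}{93})^2*(e_{12})^2 + (\frac{5192}{155})^2*(e_{13})^2 + (-\frac{9568}{465})^2*(e_{23})^2 = \frac{13366336}{8649}*(-1) + \frac{26956864}{24025}*(+1) + \frac{91546624}{216225}*(+1) = 0 (each basis 2-blade squares to minus the product of its generators' squares); cross terms between blades sharing an index anticommute and cancel. So B^2 = 0.
Answer: null-rotation, certificate B^2 = 0. No conjugation can change B^2 = 0; the sign gives the class.


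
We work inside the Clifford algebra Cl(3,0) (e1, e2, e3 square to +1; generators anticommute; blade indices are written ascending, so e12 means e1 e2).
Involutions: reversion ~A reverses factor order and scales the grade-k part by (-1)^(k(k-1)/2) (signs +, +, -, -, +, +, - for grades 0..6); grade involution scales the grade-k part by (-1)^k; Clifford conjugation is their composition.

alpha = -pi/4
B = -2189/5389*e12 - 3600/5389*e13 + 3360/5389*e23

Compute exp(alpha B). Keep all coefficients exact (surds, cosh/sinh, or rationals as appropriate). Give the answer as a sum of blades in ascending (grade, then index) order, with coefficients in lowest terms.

B^2 term by term: the squares give (-2189/5389)^2*(e12)^2 + (-3600/5389)^2*(e13)^2 + (3360/5389)^2*(e23)^2 = 4791721/29041321*(-1) + 12960000/29041321*(-1) + 11289600/29041321*(-1) = -1 (each basis 2-blade squares to minus the product of its generators' squares); cross terms between blades sharing an index anticommute and cancel. So B^2 = -1.
B^2 = -1 — a negative square means the series sums to a rotation: l = 1, alpha*l = -pi/4, so exp(alpha B) = cos(-pi/4) + (sin(-pi/4)/1)*B = sqrt(2)/2 + (-sqrt(2)/2)*B.
Answer: sqrt(2)/2 + 2189*sqrt(2)/10778*e12 + 1800*sqrt(2)/5389*e13 - 1680*sqrt(2)/5389*e23


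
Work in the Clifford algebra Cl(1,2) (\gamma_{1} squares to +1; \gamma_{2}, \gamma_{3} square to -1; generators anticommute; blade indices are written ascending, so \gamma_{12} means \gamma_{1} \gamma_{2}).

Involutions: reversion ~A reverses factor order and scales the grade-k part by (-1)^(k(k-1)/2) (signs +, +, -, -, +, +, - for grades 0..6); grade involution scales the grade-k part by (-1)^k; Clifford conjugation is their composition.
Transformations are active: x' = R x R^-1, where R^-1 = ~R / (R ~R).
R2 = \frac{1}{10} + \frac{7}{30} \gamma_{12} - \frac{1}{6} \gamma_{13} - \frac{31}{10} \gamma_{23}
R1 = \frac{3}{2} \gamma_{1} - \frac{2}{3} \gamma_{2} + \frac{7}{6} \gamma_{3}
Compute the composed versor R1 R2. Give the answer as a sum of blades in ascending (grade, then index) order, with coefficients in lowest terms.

Distribute over the terms of R1 (each basis-blade product reordered to ascending indices, repeated generators contracted through their squares):
(\frac{3}{2} \gamma_{1}) R2 = \frac{3}{20} \gamma_{1} + \frac{7}{20} \gamma_{2} - \frac{1}{4} \gamma_{3} - \frac{93}{20} \gamma_{123}
(-\frac{2}{3} \gamma_{2}) R2 = -\frac{7}{45} \gamma_{1} - \frac{1}{15} \gamma_{2} - \frac{31}{15} \gamma_{3} - \frac{1}{9} \gamma_{123}
(\frac{7}{6} \gamma_{3}) R2 = -\frac{7}{36} \gamma_{1} - \frac{217}{60} \gamma_{2} + \frac{7}{60} \gamma_{3} + \frac{49}{180} \gamma_{123}
Summing the partial products and collecting blades:
Answer: -\frac{1}{5} \gamma_{1} - \frac{10}{3} \gamma_{2} - \frac{11}{5} \gamma_{3} - \frac{202}{45} \gamma_{123}


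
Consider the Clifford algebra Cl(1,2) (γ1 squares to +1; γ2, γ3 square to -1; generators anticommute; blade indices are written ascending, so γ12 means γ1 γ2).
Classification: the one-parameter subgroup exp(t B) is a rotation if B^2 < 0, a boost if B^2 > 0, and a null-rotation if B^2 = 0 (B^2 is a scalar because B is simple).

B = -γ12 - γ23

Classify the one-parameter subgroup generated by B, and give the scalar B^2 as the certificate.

B^2 term by term: the squares give (-1)^2*(γ12)^2 + (-1)^2*(γ23)^2 = 1*(+1) + 1*(-1) = 0 (each basis 2-blade squares to minus the product of its generators' squares); cross terms between blades sharing an index anticommute and cancel. So B^2 = 0.
Answer: null-rotation, certificate B^2 = 0. The scalar 0 is the complete invariant here: its sign names the subgroup type.


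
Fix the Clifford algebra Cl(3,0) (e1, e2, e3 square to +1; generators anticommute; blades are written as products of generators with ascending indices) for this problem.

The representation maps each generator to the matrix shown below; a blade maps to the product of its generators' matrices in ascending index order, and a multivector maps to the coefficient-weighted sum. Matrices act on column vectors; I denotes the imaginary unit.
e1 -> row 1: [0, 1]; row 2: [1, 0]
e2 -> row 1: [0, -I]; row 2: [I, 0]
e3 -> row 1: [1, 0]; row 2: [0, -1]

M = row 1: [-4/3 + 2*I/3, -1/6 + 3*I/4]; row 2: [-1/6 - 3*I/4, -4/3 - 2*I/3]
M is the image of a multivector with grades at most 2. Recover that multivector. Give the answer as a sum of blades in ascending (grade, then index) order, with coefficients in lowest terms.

Method: 1, rho(e1), rho(e2), rho(e3) form a trace-orthogonal basis of the 2x2 complex matrices (tr(X Y) = 2 if X = Y, else 0), so M = m0*1 + m1*rho(e1) + m2*rho(e2) + m3*rho(e3) with m0 = tr(M)/2 = -4/3, m1 = tr(M rho(e1))/2 = -1/6, m2 = tr(M rho(e2))/2 = -3/4, m3 = tr(M rho(e3))/2 = 2*I/3.
Multiplying table entries, the bivector images are rho(e1 e2) = I*rho(e3), rho(e1 e3) = -I*rho(e2), rho(e2 e3) = I*rho(e1); with real blade coefficients the real parts of m0..m3 are the coefficients of 1, e1, e2, e3 and the imaginary parts give the bivectors (e2 e3: Im m1, e1 e3: -Im m2, e1 e2: Im m3).
Answer: -4/3 - 1/6*e1 - 3/4*e2 + 2/3*e1 e2


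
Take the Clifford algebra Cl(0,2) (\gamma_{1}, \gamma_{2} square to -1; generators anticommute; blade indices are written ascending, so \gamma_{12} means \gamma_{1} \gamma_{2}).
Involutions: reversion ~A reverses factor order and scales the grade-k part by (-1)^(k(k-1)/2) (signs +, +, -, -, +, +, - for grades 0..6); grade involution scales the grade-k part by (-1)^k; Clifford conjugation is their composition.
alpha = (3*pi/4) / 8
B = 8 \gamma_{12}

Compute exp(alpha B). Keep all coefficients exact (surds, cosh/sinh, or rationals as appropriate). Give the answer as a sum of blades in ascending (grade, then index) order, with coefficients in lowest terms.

B^2 = (8)^2*(\gamma_{12})^2 = 64*(-1) = -64 (a basis 2-blade squares to minus the product of its generators' squares).
B^2 = -64 — circular case — the even/odd split gives cos and sin: l = 8, alpha*l = \frac{3 \pi}{4}, so exp(alpha B) = cos(\frac{3 \pi}{4}) + (sin(\frac{3 \pi}{4})/8)*B = - \frac{\sqrt{2}}{2} + (\frac{\sqrt{2}}{16})*B.
Answer: - \frac{\sqrt{2}}{2} + \frac{\sqrt{2}}{2} \gamma_{12}


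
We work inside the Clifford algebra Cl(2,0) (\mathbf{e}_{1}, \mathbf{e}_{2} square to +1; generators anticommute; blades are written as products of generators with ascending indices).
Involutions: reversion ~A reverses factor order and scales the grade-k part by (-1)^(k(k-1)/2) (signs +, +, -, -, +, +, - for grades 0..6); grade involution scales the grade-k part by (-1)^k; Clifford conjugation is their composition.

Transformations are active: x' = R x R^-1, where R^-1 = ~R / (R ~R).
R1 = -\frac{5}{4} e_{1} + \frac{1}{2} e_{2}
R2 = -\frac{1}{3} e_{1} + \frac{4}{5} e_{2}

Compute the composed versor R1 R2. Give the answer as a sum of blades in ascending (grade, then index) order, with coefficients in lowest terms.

Distribute over the terms of R1 (each basis-blade product reordered to ascending indices, repeated generators contracted through their squares):
(-\frac{5}{4} e_{1}) R2 = \frac{5}{12} - e_{1} e_{2}
(\frac{1}{2} e_{2}) R2 = \frac{2}{5} + \frac{1}{6} e_{1} e_{2}
Summing the partial products and collecting blades:
Answer: \frac{49}{60} - \frac{5}{6} e_{1} e_{2}


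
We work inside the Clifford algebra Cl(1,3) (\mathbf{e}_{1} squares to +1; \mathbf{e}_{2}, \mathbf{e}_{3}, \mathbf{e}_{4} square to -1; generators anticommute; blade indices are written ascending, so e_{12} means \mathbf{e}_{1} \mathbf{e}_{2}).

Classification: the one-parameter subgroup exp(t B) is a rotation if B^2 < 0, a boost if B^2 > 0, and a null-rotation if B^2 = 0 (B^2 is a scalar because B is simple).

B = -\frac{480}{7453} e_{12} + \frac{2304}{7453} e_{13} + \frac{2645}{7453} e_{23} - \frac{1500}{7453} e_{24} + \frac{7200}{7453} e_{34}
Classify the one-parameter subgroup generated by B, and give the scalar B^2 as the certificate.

B^2 term by term: the squares give (-\frac{480}{7453})^2*(e_{12})^2 + (\frac{2304}{7453})^2*(e_{13})^2 + (\frac{2645}{7453})^2*(e_{23})^2 + (-\frac{1500}{7453})^2*(e_{24})^2 + (\frac{7200}{7453})^2*(e_{34})^2 = \frac{230400}{55547209}*(+1) + \frac{5308416}{55547209}*(+1) + \frac{6996025}{55547209}*(-1) + \frac{2250000}{55547209}*(-1) + \frac{51840000}{55547209}*(-1) = -1 (each basis 2-blade squares to minus the product of its generators' squares); cross terms between blades sharing an index anticommute and cancel; the commuting (index-disjoint) pairs give grade-4 terms 2*c*c'*(blade product), which cancel blade by blade — e_{1234}: -\frac{6912000}{55547209} + \frac{6912000}{55547209} = 0 — confirming B is simple. So B^2 = -1.
Answer: rotation, certificate B^2 = -1. Key observation: B^2 = -1 is a conjugation invariant, so its sign decides the class regardless of the surface form of B.


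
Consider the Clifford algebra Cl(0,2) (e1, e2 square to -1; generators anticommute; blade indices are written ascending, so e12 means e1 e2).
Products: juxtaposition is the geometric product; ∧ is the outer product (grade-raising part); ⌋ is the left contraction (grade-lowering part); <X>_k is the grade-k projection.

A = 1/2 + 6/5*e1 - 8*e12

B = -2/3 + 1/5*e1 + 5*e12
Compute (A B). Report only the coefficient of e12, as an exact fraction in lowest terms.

step 1: 2957/75 - 7/10*e1 - 38/5*e2 + 47/6*e12
Answer: 47/6


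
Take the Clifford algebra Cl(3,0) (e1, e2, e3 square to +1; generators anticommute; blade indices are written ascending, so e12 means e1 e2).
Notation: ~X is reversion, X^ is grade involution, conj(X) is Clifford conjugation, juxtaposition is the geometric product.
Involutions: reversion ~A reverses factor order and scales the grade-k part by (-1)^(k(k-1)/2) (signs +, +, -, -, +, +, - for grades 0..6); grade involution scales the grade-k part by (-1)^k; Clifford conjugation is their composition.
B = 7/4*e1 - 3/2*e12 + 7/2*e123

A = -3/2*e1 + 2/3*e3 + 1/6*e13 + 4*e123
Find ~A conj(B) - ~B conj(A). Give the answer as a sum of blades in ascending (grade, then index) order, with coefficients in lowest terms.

first term: 133/8 - 17/6*e2 + 137/24*e3 + 7/3*e12 + 7/6*e13 + 3/2*e23 + e123
second term: 133/8 - 5/3*e2 - 151/24*e3 + 7/3*e12 - 7/6*e13 + 2*e23 - e123
Answer: -7/6*e2 + 12*e3 + 7/3*e13 - 1/2*e23 + 2*e123


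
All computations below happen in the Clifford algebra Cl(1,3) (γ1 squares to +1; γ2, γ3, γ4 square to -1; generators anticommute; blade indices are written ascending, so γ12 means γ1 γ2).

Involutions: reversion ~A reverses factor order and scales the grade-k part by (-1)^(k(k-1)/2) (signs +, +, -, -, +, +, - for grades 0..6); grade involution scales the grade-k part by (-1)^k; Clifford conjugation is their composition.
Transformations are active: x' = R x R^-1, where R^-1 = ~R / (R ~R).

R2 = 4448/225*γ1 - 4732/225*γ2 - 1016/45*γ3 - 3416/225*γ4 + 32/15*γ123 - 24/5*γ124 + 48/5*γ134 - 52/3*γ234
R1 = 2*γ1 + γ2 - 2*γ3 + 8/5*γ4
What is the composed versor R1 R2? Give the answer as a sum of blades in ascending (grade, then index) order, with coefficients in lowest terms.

Distribute over the terms of R1 (each basis-blade product reordered to ascending indices, repeated generators contracted through their squares):
(2*γ1) R2 = 8896/225 - 9464/225*γ12 - 2032/45*γ13 - 6832/225*γ14 + 64/15*γ23 - 48/5*γ24 + 96/5*γ34 - 104/3*γ1234
(γ2) R2 = 4732/225 - 4448/225*γ12 + 32/15*γ13 - 24/5*γ14 - 1016/45*γ23 - 3416/225*γ24 + 52/3*γ34 - 48/5*γ1234
(-2*γ3) R2 = -2032/45 + 64/15*γ12 + 8896/225*γ13 - 96/5*γ14 - 9464/225*γ23 + 104/3*γ24 + 6832/225*γ34 + 48/5*γ1234
(8/5*γ4) R2 = 27328/1125 + 192/25*γ12 - 384/25*γ13 - 35584/1125*γ14 + 416/15*γ23 + 37856/1125*γ24 + 8128/225*γ34 - 256/75*γ1234
Summing the partial products and collecting blades:
Answer: 44668/1125 - 11224/225*γ12 - 848/45*γ13 - 32248/375*γ14 - 816/25*γ23 + 48976/1125*γ24 + 4636/45*γ34 - 952/25*γ1234


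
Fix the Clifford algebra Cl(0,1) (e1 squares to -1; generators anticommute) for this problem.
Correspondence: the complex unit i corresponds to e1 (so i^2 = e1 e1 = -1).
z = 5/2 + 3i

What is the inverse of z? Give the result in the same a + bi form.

In blades: z = 5/2 + 3*e1.
With qbar = 5/2 - 3*e1 (scalar fixed, mapped units negated), z qbar = 61/4 (the sum of squared coefficients), so z^-1 = qbar / (61/4) = 10/61 - 12/61*e1; translating back:
Answer: 10/61 - 12/61*i


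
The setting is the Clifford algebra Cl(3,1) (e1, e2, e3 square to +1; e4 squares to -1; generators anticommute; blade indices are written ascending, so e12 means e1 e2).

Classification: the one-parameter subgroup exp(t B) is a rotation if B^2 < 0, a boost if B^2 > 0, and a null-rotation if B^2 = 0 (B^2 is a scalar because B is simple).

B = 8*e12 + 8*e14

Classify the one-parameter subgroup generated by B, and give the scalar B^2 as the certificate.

B^2 term by term: the squares give (8)^2*(e12)^2 + (8)^2*(e14)^2 = 64*(-1) + 64*(+1) = 0 (each basis 2-blade squares to minus the product of its generators' squares); cross terms between blades sharing an index anticommute and cancel. So B^2 = 0.
Answer: null-rotation, certificate B^2 = 0. Note: conjugating B changes its blade decomposition but never the scalar B^2 = 0, whose sign settles the classification.


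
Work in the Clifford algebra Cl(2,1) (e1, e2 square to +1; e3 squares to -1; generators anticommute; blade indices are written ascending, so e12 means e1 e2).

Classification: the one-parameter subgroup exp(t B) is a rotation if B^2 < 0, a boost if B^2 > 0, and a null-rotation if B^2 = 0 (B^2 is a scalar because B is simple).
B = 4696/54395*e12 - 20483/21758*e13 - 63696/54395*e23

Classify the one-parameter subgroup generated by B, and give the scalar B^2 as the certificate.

B^2 term by term: the squares give (4696/54395)^2*(e12)^2 + (-20483/21758)^2*(e13)^2 + (-63696/54395)^2*(e23)^2 = 22052416/2958816025*(-1) + 419553289/473410564*(+1) + 4057180416/2958816025*(+1) = 9/4 (each basis 2-blade squares to minus the product of its generators' squares); cross terms between blades sharing an index anticommute and cancel. So B^2 = 9/4.
Answer: boost, certificate B^2 = 9/4. Why this suffices: the scalar 9/4 survives any versor conjugation, so its sign alone determines the class however B is presented.


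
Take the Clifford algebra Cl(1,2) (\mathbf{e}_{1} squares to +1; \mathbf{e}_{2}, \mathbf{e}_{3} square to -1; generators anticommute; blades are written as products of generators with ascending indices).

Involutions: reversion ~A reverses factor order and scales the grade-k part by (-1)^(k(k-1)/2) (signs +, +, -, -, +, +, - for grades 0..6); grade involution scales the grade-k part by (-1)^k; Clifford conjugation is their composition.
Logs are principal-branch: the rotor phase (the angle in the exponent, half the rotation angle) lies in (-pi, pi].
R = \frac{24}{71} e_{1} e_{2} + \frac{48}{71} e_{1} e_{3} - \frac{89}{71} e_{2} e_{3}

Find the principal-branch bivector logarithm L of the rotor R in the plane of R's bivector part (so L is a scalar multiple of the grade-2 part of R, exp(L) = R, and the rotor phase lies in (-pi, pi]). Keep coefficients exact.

The scalar part of R is 0, which fixes the principal-branch rotor phase; the unit plane is then the bivector part divided by the sine of that phase, and L is that plane scaled by the phase.
Concretely: cos(phase) = 0 gives phase = ±\frac{\pi}{2}, and since phase/sin(phase) is even the sign is immaterial: L = (phase/sin(phase)) * <R>_2 = (\frac{\pi}{2}) * <R>_2.
Answer: \frac{12 \pi}{71} e_{1} e_{2} + \frac{24 \pi}{71} e_{1} e_{3} - \frac{89 \pi}{142} e_{2} e_{3}


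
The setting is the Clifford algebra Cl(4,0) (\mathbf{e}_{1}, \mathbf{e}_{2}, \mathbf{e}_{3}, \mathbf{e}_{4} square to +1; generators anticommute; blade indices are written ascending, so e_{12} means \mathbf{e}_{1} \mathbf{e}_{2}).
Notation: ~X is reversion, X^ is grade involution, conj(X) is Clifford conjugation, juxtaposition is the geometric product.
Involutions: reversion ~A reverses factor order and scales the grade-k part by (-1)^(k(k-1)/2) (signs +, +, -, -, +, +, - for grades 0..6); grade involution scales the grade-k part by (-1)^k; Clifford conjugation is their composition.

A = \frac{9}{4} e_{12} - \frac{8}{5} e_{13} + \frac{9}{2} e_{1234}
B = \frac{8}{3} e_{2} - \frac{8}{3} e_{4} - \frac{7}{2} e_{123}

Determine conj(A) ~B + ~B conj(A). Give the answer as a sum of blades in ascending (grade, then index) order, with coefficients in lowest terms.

first term: -6 e_{1} + \frac{28}{5} e_{2} + \frac{63}{8} e_{3} + \frac{63}{4} e_{4} - \frac{244}{15} e_{123} + 6 e_{124} + \frac{116}{15} e_{134}
second term: 6 e_{1} + \frac{28}{5} e_{2} + \frac{63}{8} e_{3} - \frac{63}{4} e_{4} + \frac{116}{15} e_{123} + 6 e_{124} - \frac{244}{15} e_{134}
Answer: \frac{56}{5} e_{2} + \frac{63}{4} e_{3} - \frac{128}{15} e_{123} + 12 e_{124} - \frac{128}{15} e_{134}


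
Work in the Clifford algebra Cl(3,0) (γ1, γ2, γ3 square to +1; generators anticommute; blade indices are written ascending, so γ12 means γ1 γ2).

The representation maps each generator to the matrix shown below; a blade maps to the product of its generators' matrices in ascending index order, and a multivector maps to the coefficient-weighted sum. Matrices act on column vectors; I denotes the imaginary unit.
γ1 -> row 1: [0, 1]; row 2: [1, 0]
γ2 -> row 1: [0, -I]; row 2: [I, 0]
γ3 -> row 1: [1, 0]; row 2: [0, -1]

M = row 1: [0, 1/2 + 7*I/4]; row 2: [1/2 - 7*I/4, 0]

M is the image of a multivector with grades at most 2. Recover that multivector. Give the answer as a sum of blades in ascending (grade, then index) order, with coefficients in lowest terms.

Method: 1, rho(γ1), rho(γ2), rho(γ3) form a trace-orthogonal basis of the 2x2 complex matrices (tr(X Y) = 2 if X = Y, else 0), so M = m0*1 + m1*rho(γ1) + m2*rho(γ2) + m3*rho(γ3) with m0 = tr(M)/2 = 0, m1 = tr(M rho(γ1))/2 = 1/2, m2 = tr(M rho(γ2))/2 = -7/4, m3 = tr(M rho(γ3))/2 = 0.
Multiplying table entries, the bivector images are rho(γ12) = I*rho(γ3), rho(γ13) = -I*rho(γ2), rho(γ23) = I*rho(γ1); with real blade coefficients the real parts of m0..m3 are the coefficients of 1, γ1, γ2, γ3 and the imaginary parts give the bivectors (γ23: Im m1, γ13: -Im m2, γ12: Im m3).
Answer: 1/2*γ1 - 7/4*γ2


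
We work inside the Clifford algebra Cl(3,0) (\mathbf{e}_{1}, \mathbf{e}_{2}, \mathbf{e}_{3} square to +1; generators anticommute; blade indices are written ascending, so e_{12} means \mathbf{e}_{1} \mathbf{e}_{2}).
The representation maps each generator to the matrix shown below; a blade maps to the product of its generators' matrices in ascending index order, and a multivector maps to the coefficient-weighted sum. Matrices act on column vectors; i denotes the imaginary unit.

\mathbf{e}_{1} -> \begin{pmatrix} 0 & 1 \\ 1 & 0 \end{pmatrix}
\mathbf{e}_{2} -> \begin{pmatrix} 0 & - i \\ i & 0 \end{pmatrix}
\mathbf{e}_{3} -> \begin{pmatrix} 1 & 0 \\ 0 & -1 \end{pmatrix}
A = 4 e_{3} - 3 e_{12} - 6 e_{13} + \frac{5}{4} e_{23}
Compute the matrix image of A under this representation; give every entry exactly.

Bivector images (products of the table entries): rho(e_{12}) = rho(\mathbf{e}_{1})rho(\mathbf{e}_{2}) = \begin{pmatrix} i & 0 \\ 0 & - i \end{pmatrix}; rho(e_{13}) = rho(\mathbf{e}_{1})rho(\mathbf{e}_{3}) = \begin{pmatrix} 0 & -1 \\ 1 & 0 \end{pmatrix}; rho(e_{23}) = rho(\mathbf{e}_{2})rho(\mathbf{e}_{3}) = \begin{pmatrix} 0 & i \\ i & 0 \end{pmatrix}.
M = (4)*rho(e_{3}) + (-3)*rho(e_{12}) + (-6)*rho(e_{13}) + (\frac{5}{4})*rho(e_{23}), summed entrywise:
Answer: \begin{pmatrix} 4 - 3 i & 6 + \frac{5 i}{4} \\ -6 + \frac{5 i}{4} & -4 + 3 i \end{pmatrix}


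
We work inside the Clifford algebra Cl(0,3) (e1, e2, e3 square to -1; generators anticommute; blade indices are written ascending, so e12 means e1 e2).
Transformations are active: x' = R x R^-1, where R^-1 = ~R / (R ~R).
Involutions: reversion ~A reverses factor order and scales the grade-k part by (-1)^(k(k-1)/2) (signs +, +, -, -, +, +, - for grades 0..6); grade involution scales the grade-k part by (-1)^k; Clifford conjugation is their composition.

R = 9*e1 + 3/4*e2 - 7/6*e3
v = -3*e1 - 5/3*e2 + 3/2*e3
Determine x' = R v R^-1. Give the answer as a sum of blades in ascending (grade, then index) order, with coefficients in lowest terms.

~R = 9*e1 + 3/4*e2 - 7/6*e3, and R ~R = -11941/144, so R^-1 = ~R / (-11941/144).
R v = 30 - 51/4*e12 + 10*e13 - 59/72*e23
Answer: -41937/11941*e1 + 40265/35823*e2 - 15663/23882*e3


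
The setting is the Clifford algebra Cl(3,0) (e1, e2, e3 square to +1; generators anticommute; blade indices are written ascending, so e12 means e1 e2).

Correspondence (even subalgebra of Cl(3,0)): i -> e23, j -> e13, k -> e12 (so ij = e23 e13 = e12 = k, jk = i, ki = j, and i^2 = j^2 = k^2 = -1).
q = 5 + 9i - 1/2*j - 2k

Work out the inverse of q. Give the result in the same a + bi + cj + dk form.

In blades: q = 5 - 2*e12 - 1/2*e13 + 9*e23.
With qbar = 5 + 2*e12 + 1/2*e13 - 9*e23 (scalar fixed, mapped units negated), q qbar = 441/4 (the sum of squared coefficients), so q^-1 = qbar / (441/4) = 20/441 + 8/441*e12 + 2/441*e13 - 4/49*e23; translating back:
Answer: 20/441 - 4/49*i + 2/441*j + 8/441*k


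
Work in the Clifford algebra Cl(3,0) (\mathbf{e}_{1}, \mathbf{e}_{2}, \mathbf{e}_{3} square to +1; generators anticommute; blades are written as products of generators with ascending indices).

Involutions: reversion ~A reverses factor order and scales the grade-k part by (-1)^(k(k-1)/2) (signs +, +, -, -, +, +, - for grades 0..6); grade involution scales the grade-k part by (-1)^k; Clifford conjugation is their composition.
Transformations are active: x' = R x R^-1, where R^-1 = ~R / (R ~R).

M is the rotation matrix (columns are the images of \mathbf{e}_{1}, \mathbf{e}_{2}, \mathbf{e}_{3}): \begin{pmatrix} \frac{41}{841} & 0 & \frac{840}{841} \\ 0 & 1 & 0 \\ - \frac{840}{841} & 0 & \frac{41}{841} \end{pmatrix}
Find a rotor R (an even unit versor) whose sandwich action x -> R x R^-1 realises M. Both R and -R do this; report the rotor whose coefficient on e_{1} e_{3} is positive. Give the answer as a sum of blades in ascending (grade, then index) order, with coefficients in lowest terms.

Method: write R = a + b12*e_{1} e_{2} + b13*e_{1} e_{3} + b23*e_{2} e_{3} with a^2 + b12^2 + b13^2 + b23^2 = 1 (so R^-1 = ~R). Expanding the columns R e_j ~R gives tr M = 4a^2 - 1 and, from the antisymmetric part, M21 - M12 = -4a*b12, M13 - M31 = 4a*b13, M32 - M23 = -4a*b23.
Here tr M = \frac{923}{841}, so a^2 = (1 + tr M)/4 = \frac{441}{841} and a = ±\frac{21}{29}. Taking a = \frac{21}{29}: M21 - M12 = 0, M13 - M31 = \frac{1680}{841}, M32 - M23 = 0, giving b12 = 0, b13 = \frac{20}{29}, b23 = 0, i.e. R = \frac{21}{29} + \frac{20}{29} e_{1} e_{3}.
Its e_{1} e_{3} coefficient is already positive.
Answer: \frac{21}{29} + \frac{20}{29} e_{1} e_{3}. Sheet selection: the two-to-one cover makes ±R indistinguishable at the matrix level (trace \frac{923}{841}), so uniqueness comes from the required sign on e_{1} e_{3}.


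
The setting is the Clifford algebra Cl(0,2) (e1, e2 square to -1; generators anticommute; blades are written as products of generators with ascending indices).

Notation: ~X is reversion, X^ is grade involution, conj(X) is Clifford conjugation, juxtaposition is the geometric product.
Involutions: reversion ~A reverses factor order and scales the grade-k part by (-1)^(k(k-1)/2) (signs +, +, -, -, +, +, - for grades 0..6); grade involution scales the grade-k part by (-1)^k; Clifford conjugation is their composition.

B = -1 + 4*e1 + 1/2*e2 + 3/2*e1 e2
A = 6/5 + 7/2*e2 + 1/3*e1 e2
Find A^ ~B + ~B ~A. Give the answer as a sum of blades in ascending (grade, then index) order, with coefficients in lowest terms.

first term: 21/20 + 593/60*e1 + 163/30*e2 + 178/15*e1 e2
second term: -69/20 + 593/60*e1 - 47/30*e2 + 188/15*e1 e2
Answer: -12/5 + 593/30*e1 + 58/15*e2 + 122/5*e1 e2


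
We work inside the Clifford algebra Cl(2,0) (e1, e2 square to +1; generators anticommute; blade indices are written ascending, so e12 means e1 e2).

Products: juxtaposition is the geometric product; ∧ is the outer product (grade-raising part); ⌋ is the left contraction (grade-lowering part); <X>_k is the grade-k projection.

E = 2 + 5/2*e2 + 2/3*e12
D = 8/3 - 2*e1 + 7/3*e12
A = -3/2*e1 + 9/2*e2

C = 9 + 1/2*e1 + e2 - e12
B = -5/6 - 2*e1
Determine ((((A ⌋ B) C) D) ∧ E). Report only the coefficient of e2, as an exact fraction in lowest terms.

step 1: 3
step 2: 27 + 3/2*e1 + 3*e2 - 3*e12
step 3: 76 - 57*e1 + 11/2*e2 + 61*e12
step 4: 152 - 114*e1 + 201*e2 + 181/6*e12
Answer: 201


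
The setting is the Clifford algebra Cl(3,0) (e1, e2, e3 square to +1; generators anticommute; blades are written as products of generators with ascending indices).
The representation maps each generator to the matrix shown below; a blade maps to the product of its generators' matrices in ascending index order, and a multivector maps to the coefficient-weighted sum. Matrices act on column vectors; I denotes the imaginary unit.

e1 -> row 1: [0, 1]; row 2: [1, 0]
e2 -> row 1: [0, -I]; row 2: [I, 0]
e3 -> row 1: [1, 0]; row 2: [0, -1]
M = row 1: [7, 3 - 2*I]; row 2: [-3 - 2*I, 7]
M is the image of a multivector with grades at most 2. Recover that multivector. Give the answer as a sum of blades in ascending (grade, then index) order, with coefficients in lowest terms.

Method: 1, rho(e1), rho(e2), rho(e3) form a trace-orthogonal basis of the 2x2 complex matrices (tr(X Y) = 2 if X = Y, else 0), so M = m0*1 + m1*rho(e1) + m2*rho(e2) + m3*rho(e3) with m0 = tr(M)/2 = 7, m1 = tr(M rho(e1))/2 = -2*I, m2 = tr(M rho(e2))/2 = 3*I, m3 = tr(M rho(e3))/2 = 0.
Multiplying table entries, the bivector images are rho(e1 e2) = I*rho(e3), rho(e1 e3) = -I*rho(e2), rho(e2 e3) = I*rho(e1); with real blade coefficients the real parts of m0..m3 are the coefficients of 1, e1, e2, e3 and the imaginary parts give the bivectors (e2 e3: Im m1, e1 e3: -Im m2, e1 e2: Im m3).
Answer: 7 - 3*e1 e3 - 2*e2 e3


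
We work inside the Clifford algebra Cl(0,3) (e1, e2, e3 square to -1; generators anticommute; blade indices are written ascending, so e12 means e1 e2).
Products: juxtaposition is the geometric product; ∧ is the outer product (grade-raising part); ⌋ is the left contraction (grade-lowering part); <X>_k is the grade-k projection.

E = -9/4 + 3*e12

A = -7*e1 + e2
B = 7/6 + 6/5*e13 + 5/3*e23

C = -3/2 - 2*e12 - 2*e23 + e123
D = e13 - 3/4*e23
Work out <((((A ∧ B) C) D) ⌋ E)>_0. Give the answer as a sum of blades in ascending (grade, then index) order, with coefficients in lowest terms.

step 1: -49/6*e1 + 7/6*e2 - 193/15*e123
step 2: -193/15 - 949/60*e1 - 217/12*e2 - 117/5*e3 + 7/6*e13 + 49/6*e23 + 1069/30*e123
step 3: 119/24 + 133/40*e1 + 3191/60*e2 + 541/240*e3 - 217/24*e12 - 193/15*e13 + 193/20*e23 + 7187/240*e123
step 4: 511/32 + 3191/20*e1 - 399/40*e2 + 119/8*e12
step 5: 511/32
Answer: 511/32


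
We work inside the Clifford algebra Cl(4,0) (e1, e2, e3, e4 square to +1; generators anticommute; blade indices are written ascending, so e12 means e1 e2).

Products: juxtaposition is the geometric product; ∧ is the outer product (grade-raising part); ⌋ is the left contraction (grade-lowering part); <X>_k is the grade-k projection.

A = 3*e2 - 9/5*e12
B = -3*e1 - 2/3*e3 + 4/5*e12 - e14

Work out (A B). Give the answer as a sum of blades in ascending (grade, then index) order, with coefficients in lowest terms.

step 1: 36/25 - 12/5*e1 - 27/5*e2 + 9*e12 - 2*e23 - 9/5*e24 + 6/5*e123 + 3*e124
Answer: 36/25 - 12/5*e1 - 27/5*e2 + 9*e12 - 2*e23 - 9/5*e24 + 6/5*e123 + 3*e124


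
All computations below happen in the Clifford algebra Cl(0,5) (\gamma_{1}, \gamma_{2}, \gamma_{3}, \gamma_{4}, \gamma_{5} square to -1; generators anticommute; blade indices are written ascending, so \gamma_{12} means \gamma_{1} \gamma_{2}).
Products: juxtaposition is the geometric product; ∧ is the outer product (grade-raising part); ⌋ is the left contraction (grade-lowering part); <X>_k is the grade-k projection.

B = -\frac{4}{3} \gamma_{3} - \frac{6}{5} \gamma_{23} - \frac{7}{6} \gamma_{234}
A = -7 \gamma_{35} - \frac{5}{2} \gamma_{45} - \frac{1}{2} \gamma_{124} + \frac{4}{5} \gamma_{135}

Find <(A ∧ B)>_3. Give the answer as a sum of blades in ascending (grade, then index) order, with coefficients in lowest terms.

step 1: \frac{10}{3} \gamma_{345} - \frac{2}{3} \gamma_{1234} + 3 \gamma_{2345}
step 2: \frac{10}{3} \gamma_{345}
Answer: \frac{10}{3} \gamma_{345}


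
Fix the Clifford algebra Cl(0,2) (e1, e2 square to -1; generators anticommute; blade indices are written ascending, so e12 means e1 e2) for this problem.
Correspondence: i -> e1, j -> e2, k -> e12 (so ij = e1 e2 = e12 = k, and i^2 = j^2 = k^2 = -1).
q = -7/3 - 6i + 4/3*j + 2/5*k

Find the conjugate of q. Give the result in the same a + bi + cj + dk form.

In blades: q = -7/3 - 6*e1 + 4/3*e2 + 2/5*e12.
Conjugation here is Clifford conjugation: the scalar is fixed and the grade-1 and grade-2 blades all flip sign, giving -7/3 + 6*e1 - 4/3*e2 - 2/5*e12; translating back:
Answer: -7/3 + 6i - 4/3*j - 2/5*k


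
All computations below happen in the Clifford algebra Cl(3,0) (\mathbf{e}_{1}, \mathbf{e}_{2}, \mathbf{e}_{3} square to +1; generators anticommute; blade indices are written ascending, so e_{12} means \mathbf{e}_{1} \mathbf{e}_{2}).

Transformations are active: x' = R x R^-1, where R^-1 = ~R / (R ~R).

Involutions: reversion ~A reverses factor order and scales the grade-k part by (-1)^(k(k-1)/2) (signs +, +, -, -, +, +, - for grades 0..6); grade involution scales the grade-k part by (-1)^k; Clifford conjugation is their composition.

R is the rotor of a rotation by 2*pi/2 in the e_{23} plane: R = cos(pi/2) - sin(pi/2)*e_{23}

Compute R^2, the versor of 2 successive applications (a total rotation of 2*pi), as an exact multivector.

Because a rotor carries half the rotation angle, composing 2 copies of this e_{23}-plane rotor multiplies the phase: 2*(pi/2) = \pi, hence R^2 = cos(\pi) - sin(\pi)*e_{23}.
cos(\pi) = -1 and sin(\pi) = 0, so R^2 = -1. The total rotation 2*pi is 1 full turn, so every vector returns to itself, yet the rotor is -1, on the OTHER sheet of the double cover (an odd number of 2*pi turns).
Answer: -1


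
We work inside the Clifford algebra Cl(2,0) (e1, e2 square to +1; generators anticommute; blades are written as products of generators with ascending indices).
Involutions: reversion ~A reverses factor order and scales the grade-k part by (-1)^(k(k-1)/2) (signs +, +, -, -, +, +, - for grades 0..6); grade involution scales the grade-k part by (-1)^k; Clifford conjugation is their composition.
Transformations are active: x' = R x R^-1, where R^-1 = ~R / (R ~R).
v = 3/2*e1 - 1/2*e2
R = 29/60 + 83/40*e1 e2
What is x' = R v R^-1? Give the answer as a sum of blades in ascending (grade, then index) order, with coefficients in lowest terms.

~R = 29/60 - 83/40*e1 e2, and R ~R = 13073/2880, so R^-1 = ~R / (13073/2880).
R v = -5/16*e1 - 161/48*e2
Answer: -40959/26146*e1 - 5603/26146*e2


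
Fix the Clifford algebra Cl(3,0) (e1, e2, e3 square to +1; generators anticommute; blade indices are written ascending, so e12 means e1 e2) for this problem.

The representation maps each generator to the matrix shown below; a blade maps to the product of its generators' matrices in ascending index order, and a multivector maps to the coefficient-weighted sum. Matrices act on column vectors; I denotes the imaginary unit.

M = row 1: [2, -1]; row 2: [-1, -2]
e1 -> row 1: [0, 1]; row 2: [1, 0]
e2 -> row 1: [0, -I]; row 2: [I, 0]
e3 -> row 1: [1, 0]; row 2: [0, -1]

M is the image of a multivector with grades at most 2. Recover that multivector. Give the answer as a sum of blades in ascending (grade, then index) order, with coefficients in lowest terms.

Method: 1, rho(e1), rho(e2), rho(e3) form a trace-orthogonal basis of the 2x2 complex matrices (tr(X Y) = 2 if X = Y, else 0), so M = m0*1 + m1*rho(e1) + m2*rho(e2) + m3*rho(e3) with m0 = tr(M)/2 = 0, m1 = tr(M rho(e1))/2 = -1, m2 = tr(M rho(e2))/2 = 0, m3 = tr(M rho(e3))/2 = 2.
Multiplying table entries, the bivector images are rho(e12) = I*rho(e3), rho(e13) = -I*rho(e2), rho(e23) = I*rho(e1); with real blade coefficients the real parts of m0..m3 are the coefficients of 1, e1, e2, e3 and the imaginary parts give the bivectors (e23: Im m1, e13: -Im m2, e12: Im m3).
Answer: -e1 + 2*e3


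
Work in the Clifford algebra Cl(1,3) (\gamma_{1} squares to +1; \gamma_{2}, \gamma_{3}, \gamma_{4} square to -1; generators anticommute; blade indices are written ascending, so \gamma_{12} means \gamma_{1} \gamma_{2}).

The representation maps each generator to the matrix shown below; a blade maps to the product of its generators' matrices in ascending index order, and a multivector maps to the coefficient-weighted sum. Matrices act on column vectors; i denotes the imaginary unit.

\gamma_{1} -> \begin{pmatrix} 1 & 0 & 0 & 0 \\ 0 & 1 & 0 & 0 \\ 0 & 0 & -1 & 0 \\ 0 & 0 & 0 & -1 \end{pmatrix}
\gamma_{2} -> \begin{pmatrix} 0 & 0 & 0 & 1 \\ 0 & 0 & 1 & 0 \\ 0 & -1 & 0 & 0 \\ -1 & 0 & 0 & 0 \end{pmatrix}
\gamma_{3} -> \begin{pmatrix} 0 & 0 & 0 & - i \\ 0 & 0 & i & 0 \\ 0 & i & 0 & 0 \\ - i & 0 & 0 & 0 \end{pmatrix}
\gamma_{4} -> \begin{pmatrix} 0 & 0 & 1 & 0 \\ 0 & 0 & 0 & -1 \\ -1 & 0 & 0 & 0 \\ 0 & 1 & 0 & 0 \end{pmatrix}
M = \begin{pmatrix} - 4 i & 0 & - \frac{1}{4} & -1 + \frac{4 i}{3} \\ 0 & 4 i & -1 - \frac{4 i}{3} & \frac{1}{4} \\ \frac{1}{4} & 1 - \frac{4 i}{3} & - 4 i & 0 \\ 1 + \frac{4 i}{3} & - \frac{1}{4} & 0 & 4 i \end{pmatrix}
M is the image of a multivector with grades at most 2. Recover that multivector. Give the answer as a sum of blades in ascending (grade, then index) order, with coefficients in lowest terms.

Method: the blade images are trace-orthogonal — tr(rho(e_A) rho(e_B)^-1) = 4 if A = B and 0 otherwise — and rho(e_A)^-1 = (e_A)^2 * rho(e_A) with (e_A)^2 = +1 or -1, so the coefficient of e_A in the preimage is (e_A)^2 * tr(M rho(e_A))/4.
Nonzero projections over blades of grade <= 2: \gamma_{2}: (\gamma_{2})^2 = -1, tr(M rho(\gamma_{2})) = 4, coefficient -1; \gamma_{3}: (\gamma_{3})^2 = -1, tr(M rho(\gamma_{3})) = \frac{16}{3}, coefficient -\frac{4}{3}; \gamma_{4}: (\gamma_{4})^2 = -1, tr(M rho(\gamma_{4})) = 1, coefficient -\frac{1}{4}; \gamma_{23}: (\gamma_{23})^2 = -1, tr(M rho(\gamma_{23})) = -16, coefficient 4. Every other blade of grade <= 2 projects to 0.
Answer: -\gamma_{2} - \frac{4}{3} \gamma_{3} - \frac{1}{4} \gamma_{4} + 4 \gamma_{23}


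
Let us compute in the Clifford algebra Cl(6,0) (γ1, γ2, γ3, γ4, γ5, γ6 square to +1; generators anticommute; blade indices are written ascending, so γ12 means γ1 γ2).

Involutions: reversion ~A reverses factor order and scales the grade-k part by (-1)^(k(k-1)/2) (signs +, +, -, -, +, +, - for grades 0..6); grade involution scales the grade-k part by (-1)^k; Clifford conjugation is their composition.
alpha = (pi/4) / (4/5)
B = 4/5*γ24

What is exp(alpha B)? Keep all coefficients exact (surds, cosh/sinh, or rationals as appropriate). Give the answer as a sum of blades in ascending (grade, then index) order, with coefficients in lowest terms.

B^2 = (4/5)^2*(γ24)^2 = 16/25*(-1) = -16/25 (a basis 2-blade squares to minus the product of its generators' squares).
B^2 = -16/25 — circular case — the even/odd split gives cos and sin: l = 4/5, alpha*l = pi/4, so exp(alpha B) = cos(pi/4) + (sin(pi/4)/(4/5))*B = sqrt(2)/2 + (5*sqrt(2)/8)*B.
Answer: sqrt(2)/2 + sqrt(2)/2*γ24


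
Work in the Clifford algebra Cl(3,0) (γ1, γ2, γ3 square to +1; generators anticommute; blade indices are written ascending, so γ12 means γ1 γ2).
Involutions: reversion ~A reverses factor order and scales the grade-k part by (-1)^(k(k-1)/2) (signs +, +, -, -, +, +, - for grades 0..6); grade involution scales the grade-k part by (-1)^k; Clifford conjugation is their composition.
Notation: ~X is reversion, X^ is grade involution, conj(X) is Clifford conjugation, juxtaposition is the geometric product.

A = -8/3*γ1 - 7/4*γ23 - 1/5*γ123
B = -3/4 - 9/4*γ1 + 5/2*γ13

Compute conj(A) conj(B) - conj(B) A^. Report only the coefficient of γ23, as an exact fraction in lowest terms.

first term: 6 - 2*γ1 + 1/2*γ2 - 20/3*γ3 - 35/8*γ12 - 141/80*γ23 + 327/80*γ123
second term: 6 - 2*γ1 - 1/2*γ2 + 20/3*γ3 - 35/8*γ12 + 141/80*γ23 - 327/80*γ123
Answer: -141/40


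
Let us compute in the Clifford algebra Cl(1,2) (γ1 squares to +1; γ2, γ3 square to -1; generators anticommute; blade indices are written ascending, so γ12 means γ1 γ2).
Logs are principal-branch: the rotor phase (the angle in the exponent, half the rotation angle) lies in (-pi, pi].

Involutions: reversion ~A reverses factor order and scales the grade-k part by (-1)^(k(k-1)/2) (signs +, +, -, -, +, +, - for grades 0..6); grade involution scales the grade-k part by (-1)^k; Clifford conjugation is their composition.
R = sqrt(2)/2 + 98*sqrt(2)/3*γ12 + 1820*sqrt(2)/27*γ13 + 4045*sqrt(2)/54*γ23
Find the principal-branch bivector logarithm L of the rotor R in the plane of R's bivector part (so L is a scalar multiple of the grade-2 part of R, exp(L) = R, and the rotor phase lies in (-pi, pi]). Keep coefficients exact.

The scalar part of R is sqrt(2)/2, which pins the rotor phase on the principal branch; dividing the bivector part by the sine of that phase recovers the unit plane, and L is the phase times that plane.
Concretely: cos(phase) = sqrt(2)/2 gives phase = ±pi/4, and since phase/sin(phase) is even the sign is immaterial: L = (phase/sin(phase)) * <R>_2 = (sqrt(2)*pi/4) * <R>_2.
Answer: 49*pi/3*γ12 + 910*pi/27*γ13 + 4045*pi/108*γ23


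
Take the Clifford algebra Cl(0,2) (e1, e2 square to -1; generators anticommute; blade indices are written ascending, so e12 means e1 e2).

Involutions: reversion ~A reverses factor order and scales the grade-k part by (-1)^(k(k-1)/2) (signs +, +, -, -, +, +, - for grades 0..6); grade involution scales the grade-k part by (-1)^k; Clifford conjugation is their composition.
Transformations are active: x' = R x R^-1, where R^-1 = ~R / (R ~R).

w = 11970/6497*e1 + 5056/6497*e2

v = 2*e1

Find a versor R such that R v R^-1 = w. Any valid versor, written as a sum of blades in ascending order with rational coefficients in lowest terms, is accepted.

Take R = v + w = 24964/6497*e1 + 5056/6497*e2. Because q(v) = q(w) = -4, conjugation by R sends v exactly to w.
Answer: 24964/6497*e1 + 5056/6497*e2


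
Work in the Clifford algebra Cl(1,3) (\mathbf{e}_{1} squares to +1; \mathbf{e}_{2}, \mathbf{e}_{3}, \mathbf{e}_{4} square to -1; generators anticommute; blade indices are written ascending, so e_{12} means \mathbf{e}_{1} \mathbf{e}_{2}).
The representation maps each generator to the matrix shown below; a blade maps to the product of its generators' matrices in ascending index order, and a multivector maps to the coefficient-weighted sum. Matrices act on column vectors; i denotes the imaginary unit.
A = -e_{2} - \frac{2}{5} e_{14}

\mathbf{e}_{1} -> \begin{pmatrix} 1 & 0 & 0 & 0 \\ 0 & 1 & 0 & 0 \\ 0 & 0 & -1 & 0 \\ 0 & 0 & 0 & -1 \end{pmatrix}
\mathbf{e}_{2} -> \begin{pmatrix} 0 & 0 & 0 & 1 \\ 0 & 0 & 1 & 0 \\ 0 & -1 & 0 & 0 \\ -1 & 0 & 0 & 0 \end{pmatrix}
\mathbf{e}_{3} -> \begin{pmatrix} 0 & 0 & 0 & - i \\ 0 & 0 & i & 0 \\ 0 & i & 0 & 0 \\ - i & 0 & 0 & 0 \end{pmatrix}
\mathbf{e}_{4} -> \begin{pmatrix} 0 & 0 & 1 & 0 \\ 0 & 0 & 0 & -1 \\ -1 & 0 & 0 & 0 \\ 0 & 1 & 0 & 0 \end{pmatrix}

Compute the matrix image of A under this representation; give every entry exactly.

Bivector images (products of the table entries): rho(e_{14}) = rho(\mathbf{e}_{1})rho(\mathbf{e}_{4}) = \begin{pmatrix} 0 & 0 & 1 & 0 \\ 0 & 0 & 0 & -1 \\ 1 & 0 & 0 & 0 \\ 0 & -1 & 0 & 0 \end{pmatrix}.
M = (-1)*rho(e_{2}) + (-\frac{2}{5})*rho(e_{14}), summed entrywise:
Answer: \begin{pmatrix} 0 & 0 & - \frac{2}{5} & -1 \\ 0 & 0 & -1 & \frac{2}{5} \\ - \frac{2}{5} & 1 & 0 & 0 \\ 1 & \frac{2}{5} & 0 & 0 \end{pmatrix}
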